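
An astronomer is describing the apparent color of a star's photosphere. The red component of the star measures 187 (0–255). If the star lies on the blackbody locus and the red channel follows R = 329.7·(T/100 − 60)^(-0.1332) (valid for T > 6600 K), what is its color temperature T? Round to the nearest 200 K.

(t − 60)^(-0.1332) = 187/329.7 = 0.56718.
t − 60 = 0.56718^(1/-0.1332) = 0.56718^(-7.508) = 70.620, so t = 130.620.
T = 100·t = 13062 K → 13000 K to the nearest 200 K.

13000 K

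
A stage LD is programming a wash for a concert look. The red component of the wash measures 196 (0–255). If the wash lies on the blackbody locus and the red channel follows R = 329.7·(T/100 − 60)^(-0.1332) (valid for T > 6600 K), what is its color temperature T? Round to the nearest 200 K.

(t − 60)^(-0.1332) = 196/329.7 = 0.59448.
t − 60 = 0.59448^(1/-0.1332) = 0.59448^(-7.508) = 49.621, so t = 109.621.
T = 100·t = 10962 K → 11000 K to the nearest 200 K.

11000 K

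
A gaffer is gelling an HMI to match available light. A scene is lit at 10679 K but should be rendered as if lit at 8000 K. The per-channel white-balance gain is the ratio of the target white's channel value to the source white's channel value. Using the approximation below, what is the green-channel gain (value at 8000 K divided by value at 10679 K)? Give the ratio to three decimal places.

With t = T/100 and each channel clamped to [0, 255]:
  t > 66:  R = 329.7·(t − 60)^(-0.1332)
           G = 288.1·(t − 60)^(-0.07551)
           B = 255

At 10679 K (t = 106.79):
  G = 288.1·(106.79 − 60)^(-0.07551) = 288.1·46.79^(-0.07551) = 288.1·0.74797 = 215.491.
At 8000 K (t = 80):
  G = 288.1·(80 − 60)^(-0.07551) = 288.1·20^(-0.07551) = 288.1·0.79755 = 229.775.
Gain = 229.775 / 215.491 = 1.0663 → 1.066.

1.066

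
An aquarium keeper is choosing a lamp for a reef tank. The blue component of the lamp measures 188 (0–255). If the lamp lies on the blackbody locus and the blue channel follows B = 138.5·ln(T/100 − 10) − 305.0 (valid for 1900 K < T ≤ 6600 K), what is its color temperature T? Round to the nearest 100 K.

4500 K

ln(t − 10) = (188 + 305.0) / 138.5 = 3.5596.
t − 10 = e^3.5596 = 35.148, so t = 45.148.
T = 100·t = 4515 K → 4500 K to the nearest 100 K.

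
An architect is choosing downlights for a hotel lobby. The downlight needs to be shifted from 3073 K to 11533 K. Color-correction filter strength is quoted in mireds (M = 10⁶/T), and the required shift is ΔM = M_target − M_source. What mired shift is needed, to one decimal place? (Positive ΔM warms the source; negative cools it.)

-238.7 mireds

M_source = 10⁶/3073 = 325.415; M_target = 10⁶/11533 = 86.708.
ΔM = 86.708 − 325.415 = -238.707 → -238.7 mireds, a cooling shift.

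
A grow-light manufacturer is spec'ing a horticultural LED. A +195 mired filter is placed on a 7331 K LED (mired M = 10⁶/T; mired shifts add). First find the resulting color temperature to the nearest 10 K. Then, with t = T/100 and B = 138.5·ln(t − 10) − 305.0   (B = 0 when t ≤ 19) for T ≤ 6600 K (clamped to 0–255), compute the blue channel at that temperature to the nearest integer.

M_in = 10⁶/7331 = 136.41; M_out = 136.41 + (+195) = 331.41.
T_out = 10⁶/331.41 = 3017.4 K → 3020 K; t = 30.2.
B = 138.5·ln(30.2 − 10) − 305.0 = 138.5·ln 20.2 − 305.0 = 138.5·3.0057 − 305.0 = 111.287.
Rounded: 111.

111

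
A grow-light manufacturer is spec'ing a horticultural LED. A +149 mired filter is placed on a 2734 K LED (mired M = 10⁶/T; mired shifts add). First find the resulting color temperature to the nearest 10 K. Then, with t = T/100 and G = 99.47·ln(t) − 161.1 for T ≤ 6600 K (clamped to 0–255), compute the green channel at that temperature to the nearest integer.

134

M_in = 10⁶/2734 = 365.76; M_out = 365.76 + (+149) = 514.76.
T_out = 10⁶/514.76 = 1942.6 K → 1940 K; t = 19.4.
G = 99.47·ln 19.4 − 161.1 = 99.47·2.9653 − 161.1 = 133.856.
Rounded: 134.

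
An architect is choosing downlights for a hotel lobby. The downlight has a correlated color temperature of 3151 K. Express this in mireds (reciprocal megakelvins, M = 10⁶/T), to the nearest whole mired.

317 mireds

M = 10⁶ / 3151 = 317.360 → 317 mireds.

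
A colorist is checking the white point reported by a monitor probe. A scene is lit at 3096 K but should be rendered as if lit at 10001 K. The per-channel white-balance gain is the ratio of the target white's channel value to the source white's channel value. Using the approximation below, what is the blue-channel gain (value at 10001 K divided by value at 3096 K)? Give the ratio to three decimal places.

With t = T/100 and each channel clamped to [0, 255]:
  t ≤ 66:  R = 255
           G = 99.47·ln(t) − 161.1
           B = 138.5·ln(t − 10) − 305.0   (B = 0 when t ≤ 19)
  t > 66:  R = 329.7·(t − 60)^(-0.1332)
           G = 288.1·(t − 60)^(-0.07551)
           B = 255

2.191

At 3096 K (t = 30.96):
  B = 138.5·ln(30.96 − 10) − 305.0 = 138.5·ln 20.96 − 305.0 = 138.5·3.0426 − 305.0 = 116.402.
At 10001 K (t = 100.01):
  B = 255 by definition for t > 66.
Gain = 255.000 / 116.402 = 2.1907 → 2.191.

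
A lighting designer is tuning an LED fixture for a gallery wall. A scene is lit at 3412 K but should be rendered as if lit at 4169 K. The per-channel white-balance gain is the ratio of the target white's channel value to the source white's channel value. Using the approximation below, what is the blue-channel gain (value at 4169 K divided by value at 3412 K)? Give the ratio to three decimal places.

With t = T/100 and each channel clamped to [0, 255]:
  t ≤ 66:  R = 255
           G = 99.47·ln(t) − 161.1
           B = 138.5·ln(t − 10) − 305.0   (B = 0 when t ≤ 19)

1.278

At 3412 K (t = 34.12):
  B = 138.5·ln(34.12 − 10) − 305.0 = 138.5·ln 24.12 − 305.0 = 138.5·3.1830 − 305.0 = 135.851.
At 4169 K (t = 41.69):
  B = 138.5·ln(41.69 − 10) − 305.0 = 138.5·ln 31.69 − 305.0 = 138.5·3.4560 − 305.0 = 173.656.
Gain = 173.656 / 135.851 = 1.2783 → 1.278.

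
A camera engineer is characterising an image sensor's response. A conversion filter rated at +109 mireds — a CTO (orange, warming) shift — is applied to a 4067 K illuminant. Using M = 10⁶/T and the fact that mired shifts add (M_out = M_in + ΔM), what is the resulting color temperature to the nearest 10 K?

2820 K

M_in = 10⁶/4067 = 245.88 mireds.
M_out = 245.88 + (+109) = 354.88 mireds.
T_out = 10⁶/354.88 = 2817.8 K → 2820 K.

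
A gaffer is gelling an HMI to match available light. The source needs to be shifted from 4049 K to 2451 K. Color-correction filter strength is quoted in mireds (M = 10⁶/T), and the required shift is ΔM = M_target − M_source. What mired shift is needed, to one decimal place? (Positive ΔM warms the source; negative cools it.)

M_source = 10⁶/4049 = 246.975; M_target = 10⁶/2451 = 407.997.
ΔM = 407.997 − 246.975 = 161.022 → +161.0 mireds, a warming shift.

+161.0 mireds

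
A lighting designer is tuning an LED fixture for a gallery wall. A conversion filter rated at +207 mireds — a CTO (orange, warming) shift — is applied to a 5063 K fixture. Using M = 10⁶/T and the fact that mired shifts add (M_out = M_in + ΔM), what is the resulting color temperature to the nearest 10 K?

2470 K

M_in = 10⁶/5063 = 197.51 mireds.
M_out = 197.51 + (+207) = 404.51 mireds.
T_out = 10⁶/404.51 = 2472.1 K → 2470 K.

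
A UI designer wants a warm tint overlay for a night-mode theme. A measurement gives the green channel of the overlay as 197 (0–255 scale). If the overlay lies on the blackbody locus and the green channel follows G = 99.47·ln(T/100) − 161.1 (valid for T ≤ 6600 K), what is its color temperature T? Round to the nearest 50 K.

3650 K

ln t = (197 + 161.1) / 99.47 = 3.6001.
t = e^3.6001 = 36.601.
T = 100·t = 3660 K → 3650 K to the nearest 50 K.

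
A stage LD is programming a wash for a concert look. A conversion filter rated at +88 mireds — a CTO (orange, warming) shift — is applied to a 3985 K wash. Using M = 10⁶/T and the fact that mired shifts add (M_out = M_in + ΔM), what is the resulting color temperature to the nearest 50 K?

2950 K

M_in = 10⁶/3985 = 250.94 mireds.
M_out = 250.94 + (+88) = 338.94 mireds.
T_out = 10⁶/338.94 = 2950.4 K → 2950 K.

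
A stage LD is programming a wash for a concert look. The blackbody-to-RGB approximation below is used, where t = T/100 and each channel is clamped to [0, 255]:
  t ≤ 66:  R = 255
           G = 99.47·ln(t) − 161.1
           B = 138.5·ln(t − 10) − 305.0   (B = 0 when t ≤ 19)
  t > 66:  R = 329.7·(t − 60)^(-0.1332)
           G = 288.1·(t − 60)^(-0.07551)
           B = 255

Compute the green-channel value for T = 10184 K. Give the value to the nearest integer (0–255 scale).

217

t = 10184/100 = 101.84; the t > 66 branch applies.
G = 288.1·(101.84 − 60)^(-0.07551) = 288.1·41.84^(-0.07551) = 288.1·0.75432 = 217.319.
Rounded: 217.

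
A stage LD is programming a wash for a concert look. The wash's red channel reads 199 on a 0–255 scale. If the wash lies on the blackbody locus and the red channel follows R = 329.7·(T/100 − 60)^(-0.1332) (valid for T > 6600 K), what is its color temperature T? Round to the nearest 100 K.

10400 K

(t − 60)^(-0.1332) = 199/329.7 = 0.60358.
t − 60 = 0.60358^(1/-0.1332) = 0.60358^(-7.508) = 44.273, so t = 104.273.
T = 100·t = 10427 K → 10400 K to the nearest 100 K.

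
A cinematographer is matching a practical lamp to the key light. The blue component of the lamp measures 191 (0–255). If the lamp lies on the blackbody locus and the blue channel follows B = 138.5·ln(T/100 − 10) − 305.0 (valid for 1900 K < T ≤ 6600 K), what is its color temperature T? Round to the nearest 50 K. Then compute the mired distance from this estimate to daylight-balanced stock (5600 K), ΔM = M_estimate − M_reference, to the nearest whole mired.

ln(t − 10) = (191 + 305.0) / 138.5 = 3.5812.
t − 10 = e^3.5812 = 35.918, so t = 45.918.
T = 100·t = 4592 K → 4600 K to the nearest 50 K.
M_estimate = 10⁶/4600 = 217.39; M_reference = 10⁶/5600 = 178.57.
ΔM = 217.39 − 178.57 = 38.82 → +39 mireds.

+39 mireds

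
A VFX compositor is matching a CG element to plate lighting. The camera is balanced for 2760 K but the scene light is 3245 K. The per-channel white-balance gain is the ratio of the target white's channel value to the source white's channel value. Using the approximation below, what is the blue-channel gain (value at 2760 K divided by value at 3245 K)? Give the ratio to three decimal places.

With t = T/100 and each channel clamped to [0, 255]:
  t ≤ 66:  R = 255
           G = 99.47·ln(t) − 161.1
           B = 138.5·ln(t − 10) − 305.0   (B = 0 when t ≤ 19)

At 3245 K (t = 32.45):
  B = 138.5·ln(32.45 − 10) − 305.0 = 138.5·ln 22.45 − 305.0 = 138.5·3.1113 − 305.0 = 125.914.
At 2760 K (t = 27.6):
  B = 138.5·ln(27.6 − 10) − 305.0 = 138.5·ln 17.6 − 305.0 = 138.5·2.8679 − 305.0 = 92.204.
Gain = 92.204 / 125.914 = 0.7323 → 0.732.

0.732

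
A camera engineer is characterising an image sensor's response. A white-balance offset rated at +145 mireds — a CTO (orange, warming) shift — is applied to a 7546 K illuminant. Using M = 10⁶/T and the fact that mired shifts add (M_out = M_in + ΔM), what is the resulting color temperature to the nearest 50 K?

3600 K

M_in = 10⁶/7546 = 132.52 mireds.
M_out = 132.52 + (+145) = 277.52 mireds.
T_out = 10⁶/277.52 = 3603.3 K → 3600 K.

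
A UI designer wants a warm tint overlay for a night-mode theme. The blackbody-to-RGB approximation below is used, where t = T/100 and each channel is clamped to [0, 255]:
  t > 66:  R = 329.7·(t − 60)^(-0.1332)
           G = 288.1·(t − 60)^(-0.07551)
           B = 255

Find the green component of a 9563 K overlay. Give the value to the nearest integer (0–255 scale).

t = 9563/100 = 95.63; the t > 66 branch applies.
G = 288.1·(95.63 − 60)^(-0.07551) = 288.1·35.63^(-0.07551) = 288.1·0.76352 = 219.971.
Rounded: 220.

220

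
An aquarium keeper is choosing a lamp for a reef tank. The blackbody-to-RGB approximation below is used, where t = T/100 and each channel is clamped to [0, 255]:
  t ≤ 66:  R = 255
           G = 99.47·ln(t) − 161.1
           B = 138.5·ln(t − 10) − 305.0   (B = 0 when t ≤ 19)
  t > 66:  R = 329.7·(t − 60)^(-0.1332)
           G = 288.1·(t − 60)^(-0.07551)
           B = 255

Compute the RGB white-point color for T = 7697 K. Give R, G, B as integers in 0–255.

R=226, G=233, B=255

t = 7697/100 = 76.97; the t > 66 branch applies.
R = 329.7·(76.97 − 60)^(-0.1332) = 329.7·16.97^(-0.1332) = 329.7·0.68581 = 226.113.
G = 288.1·(76.97 − 60)^(-0.07551) = 288.1·16.97^(-0.07551) = 288.1·0.80751 = 232.643.
B = 255 by definition for t > 66.
Rounded: (226, 233, 255).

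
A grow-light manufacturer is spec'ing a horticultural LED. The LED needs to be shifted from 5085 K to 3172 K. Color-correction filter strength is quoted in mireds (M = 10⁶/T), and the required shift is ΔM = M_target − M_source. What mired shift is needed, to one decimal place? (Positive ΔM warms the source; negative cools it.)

+118.6 mireds

M_source = 10⁶/5085 = 196.657; M_target = 10⁶/3172 = 315.259.
ΔM = 315.259 − 196.657 = 118.602 → +118.6 mireds, a warming shift.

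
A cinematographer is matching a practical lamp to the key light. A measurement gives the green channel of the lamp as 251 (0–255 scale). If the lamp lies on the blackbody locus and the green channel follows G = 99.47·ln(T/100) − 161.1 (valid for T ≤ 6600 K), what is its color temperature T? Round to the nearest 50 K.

6300 K

ln t = (251 + 161.1) / 99.47 = 4.1430.
t = e^4.1430 = 62.989.
T = 100·t = 6299 K → 6300 K to the nearest 50 K.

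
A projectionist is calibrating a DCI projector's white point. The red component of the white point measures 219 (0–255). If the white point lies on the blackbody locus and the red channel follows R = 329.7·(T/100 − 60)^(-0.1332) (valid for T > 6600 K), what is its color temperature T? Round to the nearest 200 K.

(t − 60)^(-0.1332) = 219/329.7 = 0.66424.
t − 60 = 0.66424^(1/-0.1332) = 0.66424^(-7.508) = 21.572, so t = 81.572.
T = 100·t = 8157 K → 8200 K to the nearest 200 K.

8200 K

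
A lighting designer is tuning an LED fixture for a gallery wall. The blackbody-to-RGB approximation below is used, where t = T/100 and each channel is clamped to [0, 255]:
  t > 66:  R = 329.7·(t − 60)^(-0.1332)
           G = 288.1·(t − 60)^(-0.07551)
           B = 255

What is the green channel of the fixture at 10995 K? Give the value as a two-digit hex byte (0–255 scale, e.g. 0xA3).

0xD6

t = 10995/100 = 109.95; the t > 66 branch applies.
G = 288.1·(109.95 − 60)^(-0.07551) = 288.1·49.95^(-0.07551) = 288.1·0.74429 = 214.431.
Rounded: 214; in hex, 0xD6.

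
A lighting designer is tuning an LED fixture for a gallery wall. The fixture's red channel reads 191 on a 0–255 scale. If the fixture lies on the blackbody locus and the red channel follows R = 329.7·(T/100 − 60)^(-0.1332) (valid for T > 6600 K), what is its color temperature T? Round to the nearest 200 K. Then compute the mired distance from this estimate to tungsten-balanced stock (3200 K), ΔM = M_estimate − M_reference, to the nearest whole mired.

(t − 60)^(-0.1332) = 191/329.7 = 0.57931.
t − 60 = 0.57931^(1/-0.1332) = 0.57931^(-7.508) = 60.245, so t = 120.245.
T = 100·t = 12025 K → 12000 K to the nearest 200 K.
M_estimate = 10⁶/12000 = 83.33; M_reference = 10⁶/3200 = 312.50.
ΔM = 83.33 − 312.50 = -229.17 → -229 mireds.

-229 mireds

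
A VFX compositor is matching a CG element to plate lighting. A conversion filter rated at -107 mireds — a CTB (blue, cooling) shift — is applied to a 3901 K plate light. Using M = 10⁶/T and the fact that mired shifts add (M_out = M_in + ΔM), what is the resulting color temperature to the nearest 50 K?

6700 K

M_in = 10⁶/3901 = 256.34 mireds.
M_out = 256.34 + (-107) = 149.34 mireds.
T_out = 10⁶/149.34 = 6695.9 K → 6700 K.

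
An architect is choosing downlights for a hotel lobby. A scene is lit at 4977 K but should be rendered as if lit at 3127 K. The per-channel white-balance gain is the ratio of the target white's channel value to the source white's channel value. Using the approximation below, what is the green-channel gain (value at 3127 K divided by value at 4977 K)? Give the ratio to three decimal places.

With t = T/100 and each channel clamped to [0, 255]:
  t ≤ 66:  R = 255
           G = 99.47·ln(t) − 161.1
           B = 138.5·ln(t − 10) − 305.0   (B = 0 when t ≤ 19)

At 4977 K (t = 49.77):
  G = 99.47·ln 49.77 − 161.1 = 99.47·3.9074 − 161.1 = 227.570.
At 3127 K (t = 31.27):
  G = 99.47·ln 31.27 − 161.1 = 99.47·3.4427 − 161.1 = 181.341.
Gain = 181.341 / 227.570 = 0.7969 → 0.797.

0.797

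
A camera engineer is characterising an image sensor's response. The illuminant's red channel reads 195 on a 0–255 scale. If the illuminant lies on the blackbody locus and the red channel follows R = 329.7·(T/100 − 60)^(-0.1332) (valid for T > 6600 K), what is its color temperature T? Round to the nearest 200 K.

(t − 60)^(-0.1332) = 195/329.7 = 0.59145.
t − 60 = 0.59145^(1/-0.1332) = 0.59145^(-7.508) = 51.564, so t = 111.564.
T = 100·t = 11156 K → 11200 K to the nearest 200 K.

11200 K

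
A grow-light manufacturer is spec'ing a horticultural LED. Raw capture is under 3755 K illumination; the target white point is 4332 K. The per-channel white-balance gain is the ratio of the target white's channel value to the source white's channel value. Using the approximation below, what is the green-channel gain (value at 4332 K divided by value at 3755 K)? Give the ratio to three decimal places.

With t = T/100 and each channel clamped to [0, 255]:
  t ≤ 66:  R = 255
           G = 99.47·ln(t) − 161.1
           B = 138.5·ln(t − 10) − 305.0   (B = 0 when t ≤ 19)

At 3755 K (t = 37.55):
  G = 99.47·ln 37.55 − 161.1 = 99.47·3.6257 − 161.1 = 199.546.
At 4332 K (t = 43.32):
  G = 99.47·ln 43.32 − 161.1 = 99.47·3.7686 − 161.1 = 213.764.
Gain = 213.764 / 199.546 = 1.0713 → 1.071.

1.071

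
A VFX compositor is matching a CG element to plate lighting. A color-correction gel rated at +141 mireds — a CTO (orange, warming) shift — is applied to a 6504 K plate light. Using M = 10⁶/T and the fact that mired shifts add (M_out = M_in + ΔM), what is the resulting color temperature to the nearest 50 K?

3400 K

M_in = 10⁶/6504 = 153.75 mireds.
M_out = 153.75 + (+141) = 294.75 mireds.
T_out = 10⁶/294.75 = 3392.7 K → 3400 K.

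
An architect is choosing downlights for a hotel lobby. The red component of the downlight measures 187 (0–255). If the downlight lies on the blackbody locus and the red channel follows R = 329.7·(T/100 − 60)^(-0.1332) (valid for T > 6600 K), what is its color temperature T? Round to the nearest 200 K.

(t − 60)^(-0.1332) = 187/329.7 = 0.56718.
t − 60 = 0.56718^(1/-0.1332) = 0.56718^(-7.508) = 70.620, so t = 130.620.
T = 100·t = 13062 K → 13000 K to the nearest 200 K.

13000 K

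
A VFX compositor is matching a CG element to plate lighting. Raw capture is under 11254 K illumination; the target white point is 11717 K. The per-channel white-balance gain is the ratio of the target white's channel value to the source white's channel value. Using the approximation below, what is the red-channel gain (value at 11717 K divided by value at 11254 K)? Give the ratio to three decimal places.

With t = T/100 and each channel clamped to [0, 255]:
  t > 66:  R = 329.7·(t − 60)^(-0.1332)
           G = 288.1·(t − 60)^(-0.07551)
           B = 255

At 11254 K (t = 112.54):
  R = 329.7·(112.54 − 60)^(-0.1332) = 329.7·52.54^(-0.1332) = 329.7·0.58997 = 194.513.
At 11717 K (t = 117.17):
  R = 329.7·(117.17 − 60)^(-0.1332) = 329.7·57.17^(-0.1332) = 329.7·0.58337 = 192.338.
Gain = 192.338 / 194.513 = 0.9888 → 0.989.

0.989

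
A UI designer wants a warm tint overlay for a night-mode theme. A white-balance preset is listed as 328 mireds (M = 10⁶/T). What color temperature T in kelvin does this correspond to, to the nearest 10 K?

3050 K

T = 10⁶ / 328 = 3048.78 K → 3050 K.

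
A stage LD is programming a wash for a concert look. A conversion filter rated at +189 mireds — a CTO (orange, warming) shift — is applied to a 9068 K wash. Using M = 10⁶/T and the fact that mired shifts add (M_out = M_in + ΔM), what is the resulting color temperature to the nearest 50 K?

3350 K

M_in = 10⁶/9068 = 110.28 mireds.
M_out = 110.28 + (+189) = 299.28 mireds.
T_out = 10⁶/299.28 = 3341.4 K → 3350 K.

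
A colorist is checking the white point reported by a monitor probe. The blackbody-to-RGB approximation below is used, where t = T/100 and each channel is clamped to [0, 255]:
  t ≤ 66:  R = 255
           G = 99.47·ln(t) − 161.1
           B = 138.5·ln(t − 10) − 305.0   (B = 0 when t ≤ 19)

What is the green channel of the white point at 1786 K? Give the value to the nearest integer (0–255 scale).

t = 1786/100 = 17.86; the t ≤ 66 branch applies.
G = 99.47·ln 17.86 − 161.1 = 99.47·2.8826 − 161.1 = 125.629.
Rounded: 126.

126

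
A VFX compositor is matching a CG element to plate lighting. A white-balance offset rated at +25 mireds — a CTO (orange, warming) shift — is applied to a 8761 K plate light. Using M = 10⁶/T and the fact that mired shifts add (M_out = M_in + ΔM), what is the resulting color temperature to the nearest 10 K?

M_in = 10⁶/8761 = 114.14 mireds.
M_out = 114.14 + (+25) = 139.14 mireds.
T_out = 10⁶/139.14 = 7186.9 K → 7190 K.

7190 K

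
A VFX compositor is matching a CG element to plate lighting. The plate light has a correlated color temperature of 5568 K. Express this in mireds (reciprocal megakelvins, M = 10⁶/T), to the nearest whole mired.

M = 10⁶ / 5568 = 179.598 → 180 mireds.

180 mireds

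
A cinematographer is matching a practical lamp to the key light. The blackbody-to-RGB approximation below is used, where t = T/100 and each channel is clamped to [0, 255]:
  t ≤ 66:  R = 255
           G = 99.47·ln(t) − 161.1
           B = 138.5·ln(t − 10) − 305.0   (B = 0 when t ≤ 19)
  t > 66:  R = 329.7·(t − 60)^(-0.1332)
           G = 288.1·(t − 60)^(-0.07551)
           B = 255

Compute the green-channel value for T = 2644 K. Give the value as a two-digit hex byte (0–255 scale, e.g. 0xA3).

0xA5

t = 2644/100 = 26.44; the t ≤ 66 branch applies.
G = 99.47·ln 26.44 − 161.1 = 99.47·3.2749 − 161.1 = 164.652.
Rounded: 165; in hex, 0xA5.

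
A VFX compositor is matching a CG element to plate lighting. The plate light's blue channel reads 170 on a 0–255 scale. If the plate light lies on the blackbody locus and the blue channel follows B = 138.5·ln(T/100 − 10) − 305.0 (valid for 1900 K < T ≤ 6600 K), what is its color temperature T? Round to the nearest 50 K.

ln(t − 10) = (170 + 305.0) / 138.5 = 3.4296.
t − 10 = e^3.4296 = 30.864, so t = 40.864.
T = 100·t = 4086 K → 4100 K to the nearest 50 K.

4100 K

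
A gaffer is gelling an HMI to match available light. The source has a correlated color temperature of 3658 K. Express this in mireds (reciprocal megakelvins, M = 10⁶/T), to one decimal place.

M = 10⁶ / 3658 = 273.373 → 273.4 mireds.

273.4 mireds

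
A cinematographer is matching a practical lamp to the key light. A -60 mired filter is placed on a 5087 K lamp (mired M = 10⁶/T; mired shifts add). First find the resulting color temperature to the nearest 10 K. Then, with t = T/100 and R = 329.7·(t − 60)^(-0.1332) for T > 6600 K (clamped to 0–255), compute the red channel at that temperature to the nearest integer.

234

M_in = 10⁶/5087 = 196.58; M_out = 196.58 + (-60) = 136.58.
T_out = 10⁶/136.58 = 7321.7 K → 7320 K; t = 73.2.
R = 329.7·(73.2 − 60)^(-0.1332) = 329.7·13.2^(-0.1332) = 329.7·0.70915 = 233.808.
Rounded: 234.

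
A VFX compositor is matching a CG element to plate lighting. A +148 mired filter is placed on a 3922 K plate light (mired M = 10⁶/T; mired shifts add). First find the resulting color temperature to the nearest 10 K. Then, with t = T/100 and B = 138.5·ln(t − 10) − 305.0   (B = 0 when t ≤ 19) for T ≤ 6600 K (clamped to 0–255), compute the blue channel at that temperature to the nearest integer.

M_in = 10⁶/3922 = 254.97; M_out = 254.97 + (+148) = 402.97.
T_out = 10⁶/402.97 = 2481.6 K → 2480 K; t = 24.8.
B = 138.5·ln(24.8 − 10) − 305.0 = 138.5·ln 14.8 − 305.0 = 138.5·2.6946 − 305.0 = 68.206.
Rounded: 68.

68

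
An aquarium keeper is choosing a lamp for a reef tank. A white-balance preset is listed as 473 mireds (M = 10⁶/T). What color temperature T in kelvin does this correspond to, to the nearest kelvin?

T = 10⁶ / 473 = 2114.16 K → 2114 K.

2114 K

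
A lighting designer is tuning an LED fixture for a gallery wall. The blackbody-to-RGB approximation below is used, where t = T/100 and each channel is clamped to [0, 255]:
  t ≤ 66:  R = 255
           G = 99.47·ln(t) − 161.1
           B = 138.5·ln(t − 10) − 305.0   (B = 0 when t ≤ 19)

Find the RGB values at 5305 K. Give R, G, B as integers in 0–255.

t = 5305/100 = 53.05; the t ≤ 66 branch applies.
R = 255 by definition for t ≤ 66.
G = 99.47·ln 53.05 − 161.1 = 99.47·3.9712 − 161.1 = 233.919.
B = 138.5·ln(53.05 − 10) − 305.0 = 138.5·ln 43.05 − 305.0 = 138.5·3.7624 − 305.0 = 216.087.
Rounded: (255, 234, 216).

R=255, G=234, B=216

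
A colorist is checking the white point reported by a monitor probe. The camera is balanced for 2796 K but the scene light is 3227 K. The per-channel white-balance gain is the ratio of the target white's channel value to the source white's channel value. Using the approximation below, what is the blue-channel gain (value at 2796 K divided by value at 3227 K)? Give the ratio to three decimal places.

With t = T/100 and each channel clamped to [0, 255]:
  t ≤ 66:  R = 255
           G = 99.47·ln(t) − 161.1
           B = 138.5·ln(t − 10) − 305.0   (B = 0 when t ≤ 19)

At 3227 K (t = 32.27):
  B = 138.5·ln(32.27 − 10) − 305.0 = 138.5·ln 22.27 − 305.0 = 138.5·3.1032 − 305.0 = 124.799.
At 2796 K (t = 27.96):
  B = 138.5·ln(27.96 − 10) − 305.0 = 138.5·ln 17.96 − 305.0 = 138.5·2.8881 − 305.0 = 95.008.
Gain = 95.008 / 124.799 = 0.7613 → 0.761.

0.761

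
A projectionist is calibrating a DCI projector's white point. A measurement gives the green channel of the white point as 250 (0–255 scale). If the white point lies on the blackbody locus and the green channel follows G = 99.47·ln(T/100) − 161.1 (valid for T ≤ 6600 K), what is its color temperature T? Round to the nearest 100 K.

ln t = (250 + 161.1) / 99.47 = 4.1329.
t = e^4.1329 = 62.359.
T = 100·t = 6236 K → 6200 K to the nearest 100 K.

6200 K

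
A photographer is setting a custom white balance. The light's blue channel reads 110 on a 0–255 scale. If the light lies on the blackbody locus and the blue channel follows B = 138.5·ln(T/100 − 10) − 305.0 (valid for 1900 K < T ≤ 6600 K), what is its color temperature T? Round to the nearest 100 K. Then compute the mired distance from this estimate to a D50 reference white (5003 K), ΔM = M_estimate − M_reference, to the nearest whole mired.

+133 mireds

ln(t − 10) = (110 + 305.0) / 138.5 = 2.9964.
t − 10 = e^2.9964 = 20.013, so t = 30.013.
T = 100·t = 3001 K → 3000 K to the nearest 100 K.
M_estimate = 10⁶/3000 = 333.33; M_reference = 10⁶/5003 = 199.88.
ΔM = 333.33 − 199.88 = 133.45 → +133 mireds.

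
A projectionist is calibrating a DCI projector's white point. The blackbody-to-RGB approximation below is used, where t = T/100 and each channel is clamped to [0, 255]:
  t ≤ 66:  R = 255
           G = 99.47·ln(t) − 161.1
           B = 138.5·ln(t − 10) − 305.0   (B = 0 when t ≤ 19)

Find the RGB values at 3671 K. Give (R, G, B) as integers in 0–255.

t = 3671/100 = 36.71; the t ≤ 66 branch applies.
R = 255 by definition for t ≤ 66.
G = 99.47·ln 36.71 − 161.1 = 99.47·3.6030 − 161.1 = 197.295.
B = 138.5·ln(36.71 − 10) − 305.0 = 138.5·ln 26.71 − 305.0 = 138.5·3.2850 − 305.0 = 149.978.
Rounded: (255, 197, 150).

(255, 197, 150)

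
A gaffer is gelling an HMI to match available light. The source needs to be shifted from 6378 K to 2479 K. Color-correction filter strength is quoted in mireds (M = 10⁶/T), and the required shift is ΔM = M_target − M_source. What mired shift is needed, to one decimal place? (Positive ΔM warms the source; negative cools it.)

+246.6 mireds

M_source = 10⁶/6378 = 156.789; M_target = 10⁶/2479 = 403.388.
ΔM = 403.388 − 156.789 = 246.600 → +246.6 mireds, a warming shift.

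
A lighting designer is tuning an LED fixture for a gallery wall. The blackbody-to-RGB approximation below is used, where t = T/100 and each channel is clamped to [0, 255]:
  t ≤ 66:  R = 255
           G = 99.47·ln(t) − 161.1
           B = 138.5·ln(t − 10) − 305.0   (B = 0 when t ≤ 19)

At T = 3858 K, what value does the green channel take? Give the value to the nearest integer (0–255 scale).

202

t = 3858/100 = 38.58; the t ≤ 66 branch applies.
G = 99.47·ln 38.58 − 161.1 = 99.47·3.6527 − 161.1 = 202.237.
Rounded: 202.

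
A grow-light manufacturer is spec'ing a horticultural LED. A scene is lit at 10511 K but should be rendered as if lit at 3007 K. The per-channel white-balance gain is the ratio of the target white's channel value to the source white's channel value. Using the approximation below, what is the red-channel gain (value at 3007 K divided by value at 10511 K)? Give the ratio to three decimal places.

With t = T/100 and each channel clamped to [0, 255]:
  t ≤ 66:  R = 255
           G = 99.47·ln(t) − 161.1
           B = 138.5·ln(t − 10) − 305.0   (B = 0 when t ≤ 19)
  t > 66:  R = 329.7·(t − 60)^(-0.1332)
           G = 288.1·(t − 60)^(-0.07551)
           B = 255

1.285

At 10511 K (t = 105.11):
  R = 329.7·(105.11 − 60)^(-0.1332) = 329.7·45.11^(-0.1332) = 329.7·0.60208 = 198.504.
At 3007 K (t = 30.07):
  R = 255 by definition for t ≤ 66.
Gain = 255.000 / 198.504 = 1.2846 → 1.285.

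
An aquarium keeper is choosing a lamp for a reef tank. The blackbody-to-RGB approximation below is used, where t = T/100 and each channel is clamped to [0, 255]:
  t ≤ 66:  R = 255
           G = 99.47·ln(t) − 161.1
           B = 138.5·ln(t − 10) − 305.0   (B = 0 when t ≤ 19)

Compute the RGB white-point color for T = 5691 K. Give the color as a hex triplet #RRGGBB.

#FFF1E4

t = 5691/100 = 56.91; the t ≤ 66 branch applies.
R = 255 by definition for t ≤ 66.
G = 99.47·ln 56.91 − 161.1 = 99.47·4.0415 − 161.1 = 240.905.
B = 138.5·ln(56.91 − 10) − 305.0 = 138.5·ln 46.91 − 305.0 = 138.5·3.8482 − 305.0 = 227.980.
Rounded: (255, 241, 228).
In hex: #FFF1E4.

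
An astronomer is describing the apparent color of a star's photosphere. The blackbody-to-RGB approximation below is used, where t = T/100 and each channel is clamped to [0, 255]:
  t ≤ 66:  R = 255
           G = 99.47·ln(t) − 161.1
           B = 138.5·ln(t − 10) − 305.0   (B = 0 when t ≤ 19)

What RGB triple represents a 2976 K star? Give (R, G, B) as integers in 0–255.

(255, 176, 108)

t = 2976/100 = 29.76; the t ≤ 66 branch applies.
R = 255 by definition for t ≤ 66.
G = 99.47·ln 29.76 − 161.1 = 99.47·3.3932 − 161.1 = 176.418.
B = 138.5·ln(29.76 − 10) − 305.0 = 138.5·ln 19.76 − 305.0 = 138.5·2.9837 − 305.0 = 108.237.
Rounded: (255, 176, 108).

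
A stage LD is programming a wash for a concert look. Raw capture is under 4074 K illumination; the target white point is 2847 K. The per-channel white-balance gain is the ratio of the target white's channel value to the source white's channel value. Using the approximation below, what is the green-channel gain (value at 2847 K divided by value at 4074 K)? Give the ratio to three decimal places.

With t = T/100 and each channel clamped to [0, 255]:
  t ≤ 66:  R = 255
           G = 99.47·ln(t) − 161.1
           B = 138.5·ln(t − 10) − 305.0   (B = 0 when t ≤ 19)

At 4074 K (t = 40.74):
  G = 99.47·ln 40.74 − 161.1 = 99.47·3.7072 − 161.1 = 207.656.
At 2847 K (t = 28.47):
  G = 99.47·ln 28.47 − 161.1 = 99.47·3.3489 − 161.1 = 172.010.
Gain = 172.010 / 207.656 = 0.8283 → 0.828.

0.828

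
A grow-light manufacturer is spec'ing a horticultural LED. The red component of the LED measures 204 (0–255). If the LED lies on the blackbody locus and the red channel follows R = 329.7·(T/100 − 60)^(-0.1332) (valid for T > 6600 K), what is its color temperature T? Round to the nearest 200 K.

9600 K

(t − 60)^(-0.1332) = 204/329.7 = 0.61874.
t − 60 = 0.61874^(1/-0.1332) = 0.61874^(-7.508) = 36.748, so t = 96.748.
T = 100·t = 9675 K → 9600 K to the nearest 200 K.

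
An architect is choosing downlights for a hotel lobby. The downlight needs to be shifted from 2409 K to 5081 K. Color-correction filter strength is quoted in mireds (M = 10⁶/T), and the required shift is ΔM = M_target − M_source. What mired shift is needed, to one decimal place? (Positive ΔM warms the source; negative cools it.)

M_source = 10⁶/2409 = 415.110; M_target = 10⁶/5081 = 196.812.
ΔM = 196.812 − 415.110 = -218.298 → -218.3 mireds, a cooling shift.

-218.3 mireds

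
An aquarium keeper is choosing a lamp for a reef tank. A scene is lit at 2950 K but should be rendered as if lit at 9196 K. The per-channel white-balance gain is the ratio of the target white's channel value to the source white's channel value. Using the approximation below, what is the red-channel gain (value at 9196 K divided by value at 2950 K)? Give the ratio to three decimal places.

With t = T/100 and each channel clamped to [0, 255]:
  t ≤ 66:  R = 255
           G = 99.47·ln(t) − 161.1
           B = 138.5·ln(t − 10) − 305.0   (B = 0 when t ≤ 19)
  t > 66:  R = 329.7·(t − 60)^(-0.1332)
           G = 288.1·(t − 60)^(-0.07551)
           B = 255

0.815

At 2950 K (t = 29.5):
  R = 255 by definition for t ≤ 66.
At 9196 K (t = 91.96):
  R = 329.7·(91.96 − 60)^(-0.1332) = 329.7·31.96^(-0.1332) = 329.7·0.63036 = 207.829.
Gain = 207.829 / 255.000 = 0.8150 → 0.815.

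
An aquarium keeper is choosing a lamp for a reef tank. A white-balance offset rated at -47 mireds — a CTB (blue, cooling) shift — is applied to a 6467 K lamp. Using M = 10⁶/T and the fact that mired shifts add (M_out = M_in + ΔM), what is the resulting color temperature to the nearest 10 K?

9290 K

M_in = 10⁶/6467 = 154.63 mireds.
M_out = 154.63 + (-47) = 107.63 mireds.
T_out = 10⁶/107.63 = 9291.0 K → 9290 K.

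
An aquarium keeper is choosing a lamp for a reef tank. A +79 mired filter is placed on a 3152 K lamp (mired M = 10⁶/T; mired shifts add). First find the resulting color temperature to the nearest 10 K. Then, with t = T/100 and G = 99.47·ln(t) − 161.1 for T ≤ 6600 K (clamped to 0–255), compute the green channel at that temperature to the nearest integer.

M_in = 10⁶/3152 = 317.26; M_out = 317.26 + (+79) = 396.26.
T_out = 10⁶/396.26 = 2523.6 K → 2520 K; t = 25.2.
G = 99.47·ln 25.2 − 161.1 = 99.47·3.2268 − 161.1 = 159.874.
Rounded: 160.

160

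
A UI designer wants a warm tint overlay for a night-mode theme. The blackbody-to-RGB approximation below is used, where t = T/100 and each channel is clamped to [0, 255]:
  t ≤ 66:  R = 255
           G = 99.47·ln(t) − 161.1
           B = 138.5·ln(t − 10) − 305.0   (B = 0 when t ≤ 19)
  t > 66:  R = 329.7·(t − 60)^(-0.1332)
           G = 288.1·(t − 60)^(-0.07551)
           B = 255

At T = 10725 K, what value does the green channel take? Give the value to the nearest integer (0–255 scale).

t = 10725/100 = 107.25; the t > 66 branch applies.
G = 288.1·(107.25 − 60)^(-0.07551) = 288.1·47.25^(-0.07551) = 288.1·0.74742 = 215.332.
Rounded: 215.

215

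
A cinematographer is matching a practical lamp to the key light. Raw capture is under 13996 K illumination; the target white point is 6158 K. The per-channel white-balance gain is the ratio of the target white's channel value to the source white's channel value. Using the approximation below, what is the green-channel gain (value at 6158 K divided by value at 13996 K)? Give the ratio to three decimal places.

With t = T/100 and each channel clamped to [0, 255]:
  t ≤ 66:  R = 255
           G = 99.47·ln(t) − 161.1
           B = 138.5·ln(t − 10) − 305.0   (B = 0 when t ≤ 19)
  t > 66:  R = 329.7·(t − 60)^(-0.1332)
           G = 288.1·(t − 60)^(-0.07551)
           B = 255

1.202

At 13996 K (t = 139.96):
  G = 288.1·(139.96 − 60)^(-0.07551) = 288.1·79.96^(-0.07551) = 288.1·0.71831 = 206.946.
At 6158 K (t = 61.58):
  G = 99.47·ln 61.58 − 161.1 = 99.47·4.1203 − 161.1 = 248.750.
Gain = 248.750 / 206.946 = 1.2020 → 1.202.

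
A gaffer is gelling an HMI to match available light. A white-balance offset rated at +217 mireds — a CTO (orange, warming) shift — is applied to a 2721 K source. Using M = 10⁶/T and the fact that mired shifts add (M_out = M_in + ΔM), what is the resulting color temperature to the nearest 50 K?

1700 K

M_in = 10⁶/2721 = 367.51 mireds.
M_out = 367.51 + (+217) = 584.51 mireds.
T_out = 10⁶/584.51 = 1710.8 K → 1700 K.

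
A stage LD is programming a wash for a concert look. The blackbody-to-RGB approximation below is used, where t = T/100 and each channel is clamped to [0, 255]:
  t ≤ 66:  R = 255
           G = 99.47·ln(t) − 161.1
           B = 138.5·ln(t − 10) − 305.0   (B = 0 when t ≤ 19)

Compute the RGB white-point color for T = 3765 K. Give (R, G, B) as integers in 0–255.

t = 3765/100 = 37.65; the t ≤ 66 branch applies.
R = 255 by definition for t ≤ 66.
G = 99.47·ln 37.65 − 161.1 = 99.47·3.6283 − 161.1 = 199.810.
B = 138.5·ln(37.65 − 10) − 305.0 = 138.5·ln 27.65 − 305.0 = 138.5·3.3196 − 305.0 = 154.768.
Rounded: (255, 200, 155).

(255, 200, 155)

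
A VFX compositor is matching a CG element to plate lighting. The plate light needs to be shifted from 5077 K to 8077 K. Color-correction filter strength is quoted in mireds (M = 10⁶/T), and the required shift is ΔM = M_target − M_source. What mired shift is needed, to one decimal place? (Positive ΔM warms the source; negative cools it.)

-73.2 mireds

M_source = 10⁶/5077 = 196.967; M_target = 10⁶/8077 = 123.808.
ΔM = 123.808 − 196.967 = -73.158 → -73.2 mireds, a cooling shift.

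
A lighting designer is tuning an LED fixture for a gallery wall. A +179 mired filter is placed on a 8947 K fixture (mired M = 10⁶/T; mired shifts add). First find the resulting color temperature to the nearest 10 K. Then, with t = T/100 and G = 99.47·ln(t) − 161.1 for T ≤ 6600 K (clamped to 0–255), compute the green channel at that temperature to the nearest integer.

M_in = 10⁶/8947 = 111.77; M_out = 111.77 + (+179) = 290.77.
T_out = 10⁶/290.77 = 3439.2 K → 3440 K; t = 34.4.
G = 99.47·ln 34.4 − 161.1 = 99.47·3.5381 − 161.1 = 190.830.
Rounded: 191.

191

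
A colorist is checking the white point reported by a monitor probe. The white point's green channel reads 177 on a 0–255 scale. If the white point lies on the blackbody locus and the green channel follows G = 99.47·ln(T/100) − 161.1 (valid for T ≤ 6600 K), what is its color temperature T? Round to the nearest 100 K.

ln t = (177 + 161.1) / 99.47 = 3.3990.
t = e^3.3990 = 29.935.
T = 100·t = 2993 K → 3000 K to the nearest 100 K.

3000 K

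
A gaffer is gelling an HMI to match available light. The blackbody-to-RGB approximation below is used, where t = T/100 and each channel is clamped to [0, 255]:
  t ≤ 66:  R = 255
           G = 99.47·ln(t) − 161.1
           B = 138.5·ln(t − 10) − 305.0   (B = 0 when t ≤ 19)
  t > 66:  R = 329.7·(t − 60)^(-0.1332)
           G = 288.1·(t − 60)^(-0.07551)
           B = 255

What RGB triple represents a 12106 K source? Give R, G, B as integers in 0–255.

R=191, G=211, B=255

t = 12106/100 = 121.06; the t > 66 branch applies.
R = 329.7·(121.06 − 60)^(-0.1332) = 329.7·61.06^(-0.1332) = 329.7·0.57828 = 190.658.
G = 288.1·(121.06 − 60)^(-0.07551) = 288.1·61.06^(-0.07551) = 288.1·0.73309 = 211.203.
B = 255 by definition for t > 66.
Rounded: (191, 211, 255).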